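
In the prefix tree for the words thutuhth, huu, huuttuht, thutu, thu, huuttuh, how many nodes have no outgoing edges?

A leaf is a node with no children — equivalently, the end of a word that is not a proper prefix of any other stored word.
Those words: "huuttuht", "thutuhth"
Leaf count: 2

2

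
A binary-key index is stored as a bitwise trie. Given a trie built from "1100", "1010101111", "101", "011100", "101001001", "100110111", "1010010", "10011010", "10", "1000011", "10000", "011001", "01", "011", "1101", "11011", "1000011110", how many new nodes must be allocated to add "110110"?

1

The longest prefix of "110110" already in the trie is "11011" (length 5).
Each of the 1 remaining characters creates one node.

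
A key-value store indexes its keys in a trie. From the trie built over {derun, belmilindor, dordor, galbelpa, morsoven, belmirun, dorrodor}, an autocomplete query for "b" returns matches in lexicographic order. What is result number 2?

belmirun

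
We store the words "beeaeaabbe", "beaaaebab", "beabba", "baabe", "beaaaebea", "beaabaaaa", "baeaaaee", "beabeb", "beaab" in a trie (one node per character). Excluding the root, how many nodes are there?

Trace insertions, counting only characters that open a new branch:
  "beeaeaabbe" → 10 new (b, e, e, a, e, a, a, b, b, e)
  "beaaaebab" → prefix "be" already present; 7 new (a, a, a, e, b, a, b)
  "beabba" → prefix "bea" already present; 3 new (b, b, a)
  "baabe" → prefix "b" already present; 4 new (a, a, b, e)
  "beaaaebea" → prefix "beaaaeb" already present; 2 new (e, a)
  "beaabaaaa" → prefix "beaa" already present; 5 new (b, a, a, a, a)
  "baeaaaee" → prefix "ba" already present; 6 new (e, a, a, a, e, e)
  "beabeb" → prefix "beab" already present; 2 new (e, b)
  "beaab" → prefix "beaab" already present; 0 new (none)
Total nodes = 10 + 7 + 3 + 4 + 2 + 5 + 6 + 2 + 0 = 39

39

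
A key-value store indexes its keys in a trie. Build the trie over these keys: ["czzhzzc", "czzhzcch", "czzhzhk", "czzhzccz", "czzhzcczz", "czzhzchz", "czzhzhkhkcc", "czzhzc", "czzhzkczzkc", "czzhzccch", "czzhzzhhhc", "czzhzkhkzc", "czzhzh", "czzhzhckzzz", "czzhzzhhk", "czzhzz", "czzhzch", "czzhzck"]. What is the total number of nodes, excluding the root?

43

Trace insertions, counting only characters that open a new branch:
  "czzhzzc" → 7 new (c, z, z, h, z, z, c)
  "czzhzcch" → prefix "czzhz" already present; 3 new (c, c, h)
  "czzhzhk" → prefix "czzhz" already present; 2 new (h, k)
  "czzhzccz" → prefix "czzhzcc" already present; 1 new (z)
  "czzhzcczz" → prefix "czzhzccz" already present; 1 new (z)
  "czzhzchz" → prefix "czzhzc" already present; 2 new (h, z)
  "czzhzhkhkcc" → prefix "czzhzhk" already present; 4 new (h, k, c, c)
  "czzhzc" → prefix "czzhzc" already present; 0 new (none)
  "czzhzkczzkc" → prefix "czzhz" already present; 6 new (k, c, z, z, k, c)
  "czzhzccch" → prefix "czzhzcc" already present; 2 new (c, h)
  "czzhzzhhhc" → prefix "czzhzz" already present; 4 new (h, h, h, c)
  "czzhzkhkzc" → prefix "czzhzk" already present; 4 new (h, k, z, c)
  "czzhzh" → prefix "czzhzh" already present; 0 new (none)
  "czzhzhckzzz" → prefix "czzhzh" already present; 5 new (c, k, z, z, z)
  "czzhzzhhk" → prefix "czzhzzhh" already present; 1 new (k)
  "czzhzz" → prefix "czzhzz" already present; 0 new (none)
  "czzhzch" → prefix "czzhzch" already present; 0 new (none)
  "czzhzck" → prefix "czzhzc" already present; 1 new (k)
Total nodes = 7 + 3 + 2 + 1 + 1 + 2 + 4 + 0 + 6 + 2 + 4 + 4 + 0 + 5 + 1 + 0 + 0 + 1 = 43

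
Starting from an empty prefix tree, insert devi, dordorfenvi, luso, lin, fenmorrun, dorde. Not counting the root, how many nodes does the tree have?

Insert word by word; a character creates a node only if that edge doesn't already exist:
  "devi" → 4 new (d, e, v, i)
  "dordorfenvi" → prefix "d" already present; 10 new (o, r, d, o, r, f, e, n, v, i)
  "luso" → 4 new (l, u, s, o)
  "lin" → prefix "l" already present; 2 new (i, n)
  "fenmorrun" → 9 new (f, e, n, m, o, r, r, u, n)
  "dorde" → prefix "dord" already present; 1 new (e)
Total nodes = 4 + 10 + 4 + 2 + 9 + 1 = 30

30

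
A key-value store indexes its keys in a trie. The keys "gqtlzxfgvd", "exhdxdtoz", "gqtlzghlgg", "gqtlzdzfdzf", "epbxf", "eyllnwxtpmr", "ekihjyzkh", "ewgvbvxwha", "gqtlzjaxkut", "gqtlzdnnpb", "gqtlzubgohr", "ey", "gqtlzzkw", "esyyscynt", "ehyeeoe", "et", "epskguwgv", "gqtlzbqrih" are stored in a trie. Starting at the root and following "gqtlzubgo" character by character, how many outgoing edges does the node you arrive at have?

1

The children of the "gqtlzubgo" node are the distinct next characters among strings starting with "gqtlzubgo".
Characters that immediately follow "gqtlzubgo" among the stored strings: {h}.
That node has 1 child edge.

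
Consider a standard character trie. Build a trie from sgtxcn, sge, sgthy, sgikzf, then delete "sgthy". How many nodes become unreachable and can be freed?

2

Walk "sgthy" from the leaf back toward the root, removing each node that no remaining word uses.
The suffix "hy" (2 nodes) is used only by "sgthy"; the node for "sgt" still has the child "x", so pruning stops there.
Nodes removed: 2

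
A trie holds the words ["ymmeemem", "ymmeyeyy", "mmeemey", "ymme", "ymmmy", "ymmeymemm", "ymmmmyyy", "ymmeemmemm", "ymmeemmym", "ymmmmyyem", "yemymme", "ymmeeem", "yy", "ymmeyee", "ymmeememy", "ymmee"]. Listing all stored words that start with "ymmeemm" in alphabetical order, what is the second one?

ymmeemmym

Filter for "ymmeemm…" and sort: "ymmeemmemm", "ymmeemmym"
The 2nd is ymmeemmym.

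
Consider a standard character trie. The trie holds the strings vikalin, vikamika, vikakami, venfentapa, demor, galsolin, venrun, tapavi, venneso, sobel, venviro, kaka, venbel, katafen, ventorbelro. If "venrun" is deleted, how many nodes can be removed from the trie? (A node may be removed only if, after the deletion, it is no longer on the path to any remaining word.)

After clearing the end-marker at "venrun", prune upward until reaching a node still needed by another word.
The suffix "run" (3 nodes) is used only by "venrun"; the node for "ven" still has the child "f", so pruning stops there.
Nodes removed: 3

3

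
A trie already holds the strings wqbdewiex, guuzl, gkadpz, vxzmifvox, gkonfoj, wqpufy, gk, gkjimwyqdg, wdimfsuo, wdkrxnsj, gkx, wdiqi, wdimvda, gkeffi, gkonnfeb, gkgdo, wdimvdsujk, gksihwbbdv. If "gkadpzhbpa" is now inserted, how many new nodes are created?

4

"gkadpz" is already a path in the trie; the remaining "hbpa" must be added.
New nodes needed: |"gkadpzhbpa"| − 6 = 10 − 6 = 4.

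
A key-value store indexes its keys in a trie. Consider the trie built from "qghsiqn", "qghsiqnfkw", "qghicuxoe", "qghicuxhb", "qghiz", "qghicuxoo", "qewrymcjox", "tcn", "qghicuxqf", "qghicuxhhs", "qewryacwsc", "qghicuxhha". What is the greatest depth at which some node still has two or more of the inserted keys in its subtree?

9

Equivalently: take the maximum, over all pairs, of their longest common prefix length.
e.g. "qghicuxhha" and "qghicuxhhs" share the prefix "qghicuxhh" of length 9; no pair shares a longer one.
Longest shared-prefix length: 9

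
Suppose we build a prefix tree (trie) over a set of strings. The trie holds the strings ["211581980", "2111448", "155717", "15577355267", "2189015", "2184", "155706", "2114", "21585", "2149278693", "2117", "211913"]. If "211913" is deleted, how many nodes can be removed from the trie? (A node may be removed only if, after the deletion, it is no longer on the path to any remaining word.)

Walk "211913" from the leaf back toward the root, removing each node that no remaining word uses.
The suffix "913" (3 nodes) is used only by "211913"; the node for "211" still has the child "5", so pruning stops there.
Nodes removed: 3

3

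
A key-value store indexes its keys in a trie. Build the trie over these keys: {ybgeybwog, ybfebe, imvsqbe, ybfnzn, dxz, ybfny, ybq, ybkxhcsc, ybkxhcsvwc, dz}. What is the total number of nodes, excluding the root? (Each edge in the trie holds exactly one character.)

38

Insert word by word; a character creates a node only if that edge doesn't already exist:
  "ybgeybwog" → 9 new (y, b, g, e, y, b, w, o, g)
  "ybfebe" → prefix "yb" already present; 4 new (f, e, b, e)
  "imvsqbe" → 7 new (i, m, v, s, q, b, e)
  "ybfnzn" → prefix "ybf" already present; 3 new (n, z, n)
  "dxz" → 3 new (d, x, z)
  "ybfny" → prefix "ybfn" already present; 1 new (y)
  "ybq" → prefix "yb" already present; 1 new (q)
  "ybkxhcsc" → prefix "yb" already present; 6 new (k, x, h, c, s, c)
  "ybkxhcsvwc" → prefix "ybkxhcs" already present; 3 new (v, w, c)
  "dz" → prefix "d" already present; 1 new (z)
Total nodes = 9 + 4 + 7 + 3 + 3 + 1 + 1 + 6 + 3 + 1 = 38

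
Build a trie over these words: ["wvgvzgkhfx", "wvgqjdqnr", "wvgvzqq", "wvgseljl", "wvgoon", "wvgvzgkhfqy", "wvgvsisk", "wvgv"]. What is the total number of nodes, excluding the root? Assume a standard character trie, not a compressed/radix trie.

32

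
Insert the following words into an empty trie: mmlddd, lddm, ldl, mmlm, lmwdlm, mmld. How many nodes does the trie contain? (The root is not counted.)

17

Trie structure (* marks end of a word):
(root)
├─ l
│  ├─ d
│  │  ├─ d
│  │  │  └─ m *
│  │  └─ l *
│  └─ m
│     └─ w
│        └─ d
│           └─ l
│              └─ m *
└─ m
   └─ m
      └─ l
         ├─ d *
         │  └─ d
         │     └─ d *
         └─ m *
Counting every labelled node above: 17.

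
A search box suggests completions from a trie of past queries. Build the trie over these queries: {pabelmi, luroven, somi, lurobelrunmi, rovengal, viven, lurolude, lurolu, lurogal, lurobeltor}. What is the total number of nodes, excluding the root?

Insert word by word; a character creates a node only if that edge doesn't already exist:
  "pabelmi" → 7 new (p, a, b, e, l, m, i)
  "luroven" → 7 new (l, u, r, o, v, e, n)
  "somi" → 4 new (s, o, m, i)
  "lurobelrunmi" → prefix "luro" already present; 8 new (b, e, l, r, u, n, m, i)
  "rovengal" → 8 new (r, o, v, e, n, g, a, l)
  "viven" → 5 new (v, i, v, e, n)
  "lurolude" → prefix "luro" already present; 4 new (l, u, d, e)
  "lurolu" → prefix "lurolu" already present; 0 new (none)
  "lurogal" → prefix "luro" already present; 3 new (g, a, l)
  "lurobeltor" → prefix "lurobel" already present; 3 new (t, o, r)
Total nodes = 7 + 7 + 4 + 8 + 8 + 5 + 4 + 0 + 3 + 3 = 49

49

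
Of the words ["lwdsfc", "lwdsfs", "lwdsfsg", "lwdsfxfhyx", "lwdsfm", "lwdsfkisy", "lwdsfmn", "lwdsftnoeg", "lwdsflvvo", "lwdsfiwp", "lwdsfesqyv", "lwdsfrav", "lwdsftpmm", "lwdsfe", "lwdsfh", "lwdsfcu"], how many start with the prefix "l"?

Traverse to the node for "l", then collect every word in that subtree.
Words under "l": lwdsfc, lwdsfcu, lwdsfe, lwdsfesqyv, lwdsfh, lwdsfiwp, lwdsfkisy, lwdsflvvo, lwdsfm, lwdsfmn, lwdsfrav, lwdsfs, lwdsfsg, lwdsftnoeg, lwdsftpmm, lwdsfxfhyx
Count: 16

16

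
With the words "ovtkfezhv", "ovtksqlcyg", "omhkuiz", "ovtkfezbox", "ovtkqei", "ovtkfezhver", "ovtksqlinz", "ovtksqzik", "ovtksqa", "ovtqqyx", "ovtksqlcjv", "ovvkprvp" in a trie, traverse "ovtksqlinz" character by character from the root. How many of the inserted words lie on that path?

1

Traverse "ovtksqlinz" character by character; count nodes along the way that are marked as word ends.
Prefixes of the query that are stored words: "ovtksqlinz"
Count: 1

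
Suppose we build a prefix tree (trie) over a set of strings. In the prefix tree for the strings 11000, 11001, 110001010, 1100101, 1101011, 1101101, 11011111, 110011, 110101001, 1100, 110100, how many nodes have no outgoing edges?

A leaf is a node with no children — equivalently, the end of a word that is not a proper prefix of any other stored word.
Those words: "110001010", "1100101", "110011", "110100", "110101001", "1101011", "1101101", "11011111"
Leaf count: 8

8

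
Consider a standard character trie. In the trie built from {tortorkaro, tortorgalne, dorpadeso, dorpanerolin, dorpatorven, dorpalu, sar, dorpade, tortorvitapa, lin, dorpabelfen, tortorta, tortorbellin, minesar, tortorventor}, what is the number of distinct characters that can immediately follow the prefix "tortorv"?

Follow the path "tortorv" to its node, then look at its outgoing edges.
Characters that immediately follow "tortorv" among the stored strings: {e, i}.
That node has 2 child edges.

2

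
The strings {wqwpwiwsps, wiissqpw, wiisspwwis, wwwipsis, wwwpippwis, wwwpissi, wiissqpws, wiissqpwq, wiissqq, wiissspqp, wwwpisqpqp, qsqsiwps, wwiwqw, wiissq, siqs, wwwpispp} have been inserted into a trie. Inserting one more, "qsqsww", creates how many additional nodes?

2

Walking "qsqsww" from the root, the first 4 characters ("qsqs") follow existing edges; "w" is the first miss.
Each of the 2 remaining characters creates one node.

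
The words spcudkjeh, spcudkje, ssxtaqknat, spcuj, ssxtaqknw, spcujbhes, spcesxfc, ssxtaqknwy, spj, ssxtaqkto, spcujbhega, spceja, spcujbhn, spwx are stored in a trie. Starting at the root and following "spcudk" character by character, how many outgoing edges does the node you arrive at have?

The children of the "spcudk" node are the distinct next characters among strings starting with "spcudk".
Distinct next characters after "spcudk": j.
That node has 1 child edge.

1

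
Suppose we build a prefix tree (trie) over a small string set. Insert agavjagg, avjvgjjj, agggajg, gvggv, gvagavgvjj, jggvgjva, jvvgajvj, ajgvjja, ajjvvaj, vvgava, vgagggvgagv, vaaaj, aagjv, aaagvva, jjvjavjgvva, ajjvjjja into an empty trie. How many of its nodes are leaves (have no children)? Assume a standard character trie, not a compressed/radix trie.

16

A leaf is a node with no children — equivalently, the end of a word that is not a proper prefix of any other stored word.
Those words: "aaagvva", "aagjv", "agavjagg", "agggajg", "ajgvjja", "ajjvjjja", "ajjvvaj", "avjvgjjj", "gvagavgvjj", "gvggv", "jggvgjva", "jjvjavjgvva", "jvvgajvj", "vaaaj", "vgagggvgagv", "vvgava"
Leaf count: 16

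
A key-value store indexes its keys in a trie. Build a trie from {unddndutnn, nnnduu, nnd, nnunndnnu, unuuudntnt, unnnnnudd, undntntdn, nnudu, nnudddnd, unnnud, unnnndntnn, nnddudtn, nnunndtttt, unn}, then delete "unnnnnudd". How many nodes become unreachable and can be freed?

A node on "unnnnnudd"'s path can go only if nothing else ends at it or branches off below it.
The suffix "nudd" (4 nodes) is used only by "unnnnnudd"; the node for "unnnn" still has the child "d", so pruning stops there.
Nodes removed: 4

4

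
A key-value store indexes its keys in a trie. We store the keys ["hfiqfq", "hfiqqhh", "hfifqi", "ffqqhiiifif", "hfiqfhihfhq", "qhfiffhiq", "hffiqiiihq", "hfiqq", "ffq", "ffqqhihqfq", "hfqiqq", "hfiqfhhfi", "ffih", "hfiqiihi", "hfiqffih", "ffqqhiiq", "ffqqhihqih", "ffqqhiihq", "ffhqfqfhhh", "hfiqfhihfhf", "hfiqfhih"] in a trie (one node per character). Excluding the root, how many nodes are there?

Insert word by word; a character creates a node only if that edge doesn't already exist:
  "hfiqfq" → 6 new (h, f, i, q, f, q)
  "hfiqqhh" → prefix "hfiq" already present; 3 new (q, h, h)
  "hfifqi" → prefix "hfi" already present; 3 new (f, q, i)
  "ffqqhiiifif" → 11 new (f, f, q, q, h, i, i, i, f, i, f)
  "hfiqfhihfhq" → prefix "hfiqf" already present; 6 new (h, i, h, f, h, q)
  "qhfiffhiq" → 9 new (q, h, f, i, f, f, h, i, q)
  "hffiqiiihq" → prefix "hf" already present; 8 new (f, i, q, i, i, i, h, q)
  "hfiqq" → prefix "hfiqq" already present; 0 new (none)
  "ffq" → prefix "ffq" already present; 0 new (none)
  "ffqqhihqfq" → prefix "ffqqhi" already present; 4 new (h, q, f, q)
  "hfqiqq" → prefix "hf" already present; 4 new (q, i, q, q)
  "hfiqfhhfi" → prefix "hfiqfh" already present; 3 new (h, f, i)
  "ffih" → prefix "ff" already present; 2 new (i, h)
  "hfiqiihi" → prefix "hfiq" already present; 4 new (i, i, h, i)
  "hfiqffih" → prefix "hfiqf" already present; 3 new (f, i, h)
  "ffqqhiiq" → prefix "ffqqhii" already present; 1 new (q)
  "ffqqhihqih" → prefix "ffqqhihq" already present; 2 new (i, h)
  "ffqqhiihq" → prefix "ffqqhii" already present; 2 new (h, q)
  "ffhqfqfhhh" → prefix "ff" already present; 8 new (h, q, f, q, f, h, h, h)
  "hfiqfhihfhf" → prefix "hfiqfhihfh" already present; 1 new (f)
  "hfiqfhih" → prefix "hfiqfhih" already present; 0 new (none)
Total nodes = 6 + 3 + 3 + 11 + 6 + 9 + 8 + 0 + 0 + 4 + 4 + 3 + 2 + 4 + 3 + 1 + 2 + 2 + 8 + 1 + 0 = 80

80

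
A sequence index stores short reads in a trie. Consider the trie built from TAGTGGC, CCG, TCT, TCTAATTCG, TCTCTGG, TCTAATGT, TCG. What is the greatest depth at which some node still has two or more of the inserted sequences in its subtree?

6

Equivalently: take the maximum, over all pairs, of their longest common prefix length.
"TCTAATGT" and "TCTAATTCG" agree on "TCTAAT" (6 characters) before diverging; nothing deeper is shared.
Longest shared-prefix length: 6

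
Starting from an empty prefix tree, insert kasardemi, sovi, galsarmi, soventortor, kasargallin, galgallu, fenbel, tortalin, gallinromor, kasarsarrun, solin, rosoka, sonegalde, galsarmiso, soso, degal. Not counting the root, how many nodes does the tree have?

93

For each word, the new-node count is its length minus the longest prefix already in the trie:
  "kasardemi" → 9 new (k, a, s, a, r, d, e, m, i)
  "sovi" → 4 new (s, o, v, i)
  "galsarmi" → 8 new (g, a, l, s, a, r, m, i)
  "soventortor" → prefix "sov" already present; 8 new (e, n, t, o, r, t, o, r)
  "kasargallin" → prefix "kasar" already present; 6 new (g, a, l, l, i, n)
  "galgallu" → prefix "gal" already present; 5 new (g, a, l, l, u)
  "fenbel" → 6 new (f, e, n, b, e, l)
  "tortalin" → 8 new (t, o, r, t, a, l, i, n)
  "gallinromor" → prefix "gal" already present; 8 new (l, i, n, r, o, m, o, r)
  "kasarsarrun" → prefix "kasar" already present; 6 new (s, a, r, r, u, n)
  "solin" → prefix "so" already present; 3 new (l, i, n)
  "rosoka" → 6 new (r, o, s, o, k, a)
  "sonegalde" → prefix "so" already present; 7 new (n, e, g, a, l, d, e)
  "galsarmiso" → prefix "galsarmi" already present; 2 new (s, o)
  "soso" → prefix "so" already present; 2 new (s, o)
  "degal" → 5 new (d, e, g, a, l)
Total nodes = 9 + 4 + 8 + 8 + 6 + 5 + 6 + 8 + 8 + 6 + 3 + 6 + 7 + 2 + 2 + 5 = 93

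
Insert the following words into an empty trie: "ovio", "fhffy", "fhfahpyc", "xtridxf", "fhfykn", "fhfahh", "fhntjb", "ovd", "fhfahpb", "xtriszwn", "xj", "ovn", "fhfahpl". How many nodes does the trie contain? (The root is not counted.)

38

Insert word by word; a character creates a node only if that edge doesn't already exist:
  "ovio" → 4 new (o, v, i, o)
  "fhffy" → 5 new (f, h, f, f, y)
  "fhfahpyc" → prefix "fhf" already present; 5 new (a, h, p, y, c)
  "xtridxf" → 7 new (x, t, r, i, d, x, f)
  "fhfykn" → prefix "fhf" already present; 3 new (y, k, n)
  "fhfahh" → prefix "fhfah" already present; 1 new (h)
  "fhntjb" → prefix "fh" already present; 4 new (n, t, j, b)
  "ovd" → prefix "ov" already present; 1 new (d)
  "fhfahpb" → prefix "fhfahp" already present; 1 new (b)
  "xtriszwn" → prefix "xtri" already present; 4 new (s, z, w, n)
  "xj" → prefix "x" already present; 1 new (j)
  "ovn" → prefix "ov" already present; 1 new (n)
  "fhfahpl" → prefix "fhfahp" already present; 1 new (l)
Total nodes = 4 + 5 + 5 + 7 + 3 + 1 + 4 + 1 + 1 + 4 + 1 + 1 + 1 = 38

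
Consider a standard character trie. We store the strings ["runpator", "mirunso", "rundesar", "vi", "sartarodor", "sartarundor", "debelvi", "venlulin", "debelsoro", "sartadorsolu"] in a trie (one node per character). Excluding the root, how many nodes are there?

62

For each word, the new-node count is its length minus the longest prefix already in the trie:
  "runpator" → 8 new (r, u, n, p, a, t, o, r)
  "mirunso" → 7 new (m, i, r, u, n, s, o)
  "rundesar" → prefix "run" already present; 5 new (d, e, s, a, r)
  "vi" → 2 new (v, i)
  "sartarodor" → 10 new (s, a, r, t, a, r, o, d, o, r)
  "sartarundor" → prefix "sartar" already present; 5 new (u, n, d, o, r)
  "debelvi" → 7 new (d, e, b, e, l, v, i)
  "venlulin" → prefix "v" already present; 7 new (e, n, l, u, l, i, n)
  "debelsoro" → prefix "debel" already present; 4 new (s, o, r, o)
  "sartadorsolu" → prefix "sarta" already present; 7 new (d, o, r, s, o, l, u)
Total nodes = 8 + 7 + 5 + 2 + 10 + 5 + 7 + 7 + 4 + 7 = 62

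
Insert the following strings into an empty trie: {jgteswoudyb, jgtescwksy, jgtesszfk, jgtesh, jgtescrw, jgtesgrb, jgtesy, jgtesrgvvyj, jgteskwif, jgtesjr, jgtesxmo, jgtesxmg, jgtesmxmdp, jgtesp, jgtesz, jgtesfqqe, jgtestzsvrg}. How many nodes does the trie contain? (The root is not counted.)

60

Trace insertions, counting only characters that open a new branch:
  "jgteswoudyb" → 11 new (j, g, t, e, s, w, o, u, d, y, b)
  "jgtescwksy" → prefix "jgtes" already present; 5 new (c, w, k, s, y)
  "jgtesszfk" → prefix "jgtes" already present; 4 new (s, z, f, k)
  "jgtesh" → prefix "jgtes" already present; 1 new (h)
  "jgtescrw" → prefix "jgtesc" already present; 2 new (r, w)
  "jgtesgrb" → prefix "jgtes" already present; 3 new (g, r, b)
  "jgtesy" → prefix "jgtes" already present; 1 new (y)
  "jgtesrgvvyj" → prefix "jgtes" already present; 6 new (r, g, v, v, y, j)
  "jgteskwif" → prefix "jgtes" already present; 4 new (k, w, i, f)
  "jgtesjr" → prefix "jgtes" already present; 2 new (j, r)
  "jgtesxmo" → prefix "jgtes" already present; 3 new (x, m, o)
  "jgtesxmg" → prefix "jgtesxm" already present; 1 new (g)
  "jgtesmxmdp" → prefix "jgtes" already present; 5 new (m, x, m, d, p)
  "jgtesp" → prefix "jgtes" already present; 1 new (p)
  "jgtesz" → prefix "jgtes" already present; 1 new (z)
  "jgtesfqqe" → prefix "jgtes" already present; 4 new (f, q, q, e)
  "jgtestzsvrg" → prefix "jgtes" already present; 6 new (t, z, s, v, r, g)
Total nodes = 11 + 5 + 4 + 1 + 2 + 3 + 1 + 6 + 4 + 2 + 3 + 1 + 5 + 1 + 1 + 4 + 6 = 60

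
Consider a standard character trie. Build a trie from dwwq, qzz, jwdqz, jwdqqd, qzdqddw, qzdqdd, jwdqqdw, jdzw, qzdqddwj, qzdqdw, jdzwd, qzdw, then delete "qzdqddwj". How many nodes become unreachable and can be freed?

After clearing the end-marker at "qzdqddwj", prune upward until reaching a node still needed by another word.
The suffix "j" (1 node) is used only by "qzdqddwj"; "qzdqddw" is itself a stored word, so pruning stops there.
Nodes removed: 1

1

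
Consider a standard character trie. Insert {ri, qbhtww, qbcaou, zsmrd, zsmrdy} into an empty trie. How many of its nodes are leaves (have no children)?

4

A leaf is a node with no children — equivalently, the end of a word that is not a proper prefix of any other stored word.
Those words: "qbcaou", "qbhtww", "ri", "zsmrdy"
Leaf count: 4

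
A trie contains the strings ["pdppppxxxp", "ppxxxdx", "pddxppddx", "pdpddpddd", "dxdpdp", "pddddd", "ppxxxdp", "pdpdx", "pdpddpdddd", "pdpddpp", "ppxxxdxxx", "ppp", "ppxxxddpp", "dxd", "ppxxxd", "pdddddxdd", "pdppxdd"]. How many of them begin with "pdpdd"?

3

Traverse to the node for "pdpdd", then collect every word in that subtree.
Matches: "pdpddpddd", "pdpddpdddd", "pdpddpp"
Count: 3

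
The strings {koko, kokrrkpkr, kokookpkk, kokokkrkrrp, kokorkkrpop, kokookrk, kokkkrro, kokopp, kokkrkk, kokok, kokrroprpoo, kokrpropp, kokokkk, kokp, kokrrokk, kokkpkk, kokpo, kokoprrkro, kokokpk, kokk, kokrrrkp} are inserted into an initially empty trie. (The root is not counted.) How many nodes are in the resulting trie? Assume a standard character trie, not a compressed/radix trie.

For each word, the new-node count is its length minus the longest prefix already in the trie:
  "koko" → 4 new (k, o, k, o)
  "kokrrkpkr" → prefix "kok" already present; 6 new (r, r, k, p, k, r)
  "kokookpkk" → prefix "koko" already present; 5 new (o, k, p, k, k)
  "kokokkrkrrp" → prefix "koko" already present; 7 new (k, k, r, k, r, r, p)
  "kokorkkrpop" → prefix "koko" already present; 7 new (r, k, k, r, p, o, p)
  "kokookrk" → prefix "kokook" already present; 2 new (r, k)
  "kokkkrro" → prefix "kok" already present; 5 new (k, k, r, r, o)
  "kokopp" → prefix "koko" already present; 2 new (p, p)
  "kokkrkk" → prefix "kokk" already present; 3 new (r, k, k)
  "kokok" → prefix "kokok" already present; 0 new (none)
  "kokrroprpoo" → prefix "kokrr" already present; 6 new (o, p, r, p, o, o)
  "kokrpropp" → prefix "kokr" already present; 5 new (p, r, o, p, p)
  "kokokkk" → prefix "kokokk" already present; 1 new (k)
  "kokp" → prefix "kok" already present; 1 new (p)
  "kokrrokk" → prefix "kokrro" already present; 2 new (k, k)
  "kokkpkk" → prefix "kokk" already present; 3 new (p, k, k)
  "kokpo" → prefix "kokp" already present; 1 new (o)
  "kokoprrkro" → prefix "kokop" already present; 5 new (r, r, k, r, o)
  "kokokpk" → prefix "kokok" already present; 2 new (p, k)
  "kokk" → prefix "kokk" already present; 0 new (none)
  "kokrrrkp" → prefix "kokrr" already present; 3 new (r, k, p)
Total nodes = 4 + 6 + 5 + 7 + 7 + 2 + 5 + 2 + 3 + 0 + 6 + 5 + 1 + 1 + 2 + 3 + 1 + 5 + 2 + 0 + 3 = 70

70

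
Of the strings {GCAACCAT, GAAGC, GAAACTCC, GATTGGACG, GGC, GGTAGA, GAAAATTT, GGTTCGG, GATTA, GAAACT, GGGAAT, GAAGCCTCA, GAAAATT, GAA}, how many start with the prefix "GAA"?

Walk to "GAA"; the words in its subtree are exactly those with that prefix.
Matches: "GAA", "GAAAATT", "GAAAATTT", "GAAACT", "GAAACTCC", "GAAGC", "GAAGCCTCA"
Count: 7

7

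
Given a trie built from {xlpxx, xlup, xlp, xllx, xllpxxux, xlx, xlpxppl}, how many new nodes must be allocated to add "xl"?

"xl" is already a full path in the trie; only an end-marker is added.
No new nodes are needed: 0.

0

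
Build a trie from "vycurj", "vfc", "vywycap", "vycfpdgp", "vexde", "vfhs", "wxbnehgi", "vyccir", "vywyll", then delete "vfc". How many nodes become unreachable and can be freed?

1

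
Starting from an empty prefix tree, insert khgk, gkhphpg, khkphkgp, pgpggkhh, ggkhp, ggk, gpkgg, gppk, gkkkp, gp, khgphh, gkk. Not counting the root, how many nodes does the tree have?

Trace insertions, counting only characters that open a new branch:
  "khgk" → 4 new (k, h, g, k)
  "gkhphpg" → 7 new (g, k, h, p, h, p, g)
  "khkphkgp" → prefix "kh" already present; 6 new (k, p, h, k, g, p)
  "pgpggkhh" → 8 new (p, g, p, g, g, k, h, h)
  "ggkhp" → prefix "g" already present; 4 new (g, k, h, p)
  "ggk" → prefix "ggk" already present; 0 new (none)
  "gpkgg" → prefix "g" already present; 4 new (p, k, g, g)
  "gppk" → prefix "gp" already present; 2 new (p, k)
  "gkkkp" → prefix "gk" already present; 3 new (k, k, p)
  "gp" → prefix "gp" already present; 0 new (none)
  "khgphh" → prefix "khg" already present; 3 new (p, h, h)
  "gkk" → prefix "gkk" already present; 0 new (none)
Total nodes = 4 + 7 + 6 + 8 + 4 + 0 + 4 + 2 + 3 + 0 + 3 + 0 = 41

41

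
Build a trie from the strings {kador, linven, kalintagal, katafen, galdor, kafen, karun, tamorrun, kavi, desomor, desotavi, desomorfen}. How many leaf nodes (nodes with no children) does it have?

A leaf is a node with no children — equivalently, the end of a word that is not a proper prefix of any other stored word.
Those words: "desomorfen", "desotavi", "galdor", "kador", "kafen", "kalintagal", "karun", "katafen", "kavi", "linven", "tamorrun"
Leaf count: 11

11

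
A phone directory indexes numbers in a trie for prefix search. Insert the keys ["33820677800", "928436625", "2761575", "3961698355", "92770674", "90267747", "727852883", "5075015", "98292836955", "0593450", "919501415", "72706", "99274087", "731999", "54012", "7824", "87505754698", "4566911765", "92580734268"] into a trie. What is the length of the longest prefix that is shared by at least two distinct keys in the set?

3

Equivalently: take the maximum, over all pairs, of their longest common prefix length.
e.g. "72706" and "727852883" share the prefix "727" of length 3; no pair shares a longer one.
Longest shared-prefix length: 3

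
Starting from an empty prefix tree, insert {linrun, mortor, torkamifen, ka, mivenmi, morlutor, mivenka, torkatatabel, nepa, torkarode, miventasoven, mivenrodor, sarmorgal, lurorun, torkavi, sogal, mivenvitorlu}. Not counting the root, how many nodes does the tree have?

92

Count nodes per top-level branch (shared prefixes stored once):
  'k'-branch (ka): 2 nodes
  'l'-branch (linrun, lurorun): 12 nodes
  'm'-branch (mivenka, mivenmi, mivenrodor, miventasoven, mivenvitorlu, morlutor, mortor): 38 nodes
  'n'-branch (nepa): 4 nodes
  's'-branch (sarmorgal, sogal): 13 nodes
  't'-branch (torkamifen, torkarode, torkatatabel, torkavi): 23 nodes
Sum: 92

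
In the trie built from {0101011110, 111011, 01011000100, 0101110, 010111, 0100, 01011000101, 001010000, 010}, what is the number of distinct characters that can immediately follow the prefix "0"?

2

Follow the path "0" to its node, then look at its outgoing edges.
Distinct next characters after "0": 0, 1.
That node has 2 child edges.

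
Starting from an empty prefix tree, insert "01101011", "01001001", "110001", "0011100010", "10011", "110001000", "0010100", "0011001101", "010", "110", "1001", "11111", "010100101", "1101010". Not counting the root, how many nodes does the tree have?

For each word, the new-node count is its length minus the longest prefix already in the trie:
  "01101011" → 8 new (0, 1, 1, 0, 1, 0, 1, 1)
  "01001001" → prefix "01" already present; 6 new (0, 0, 1, 0, 0, 1)
  "110001" → 6 new (1, 1, 0, 0, 0, 1)
  "0011100010" → prefix "0" already present; 9 new (0, 1, 1, 1, 0, 0, 0, 1, 0)
  "10011" → prefix "1" already present; 4 new (0, 0, 1, 1)
  "110001000" → prefix "110001" already present; 3 new (0, 0, 0)
  "0010100" → prefix "001" already present; 4 new (0, 1, 0, 0)
  "0011001101" → prefix "0011" already present; 6 new (0, 0, 1, 1, 0, 1)
  "010" → prefix "010" already present; 0 new (none)
  "110" → prefix "110" already present; 0 new (none)
  "1001" → prefix "1001" already present; 0 new (none)
  "11111" → prefix "11" already present; 3 new (1, 1, 1)
  "010100101" → prefix "010" already present; 6 new (1, 0, 0, 1, 0, 1)
  "1101010" → prefix "110" already present; 4 new (1, 0, 1, 0)
Total nodes = 8 + 6 + 6 + 9 + 4 + 3 + 4 + 6 + 0 + 0 + 0 + 3 + 6 + 4 = 59

59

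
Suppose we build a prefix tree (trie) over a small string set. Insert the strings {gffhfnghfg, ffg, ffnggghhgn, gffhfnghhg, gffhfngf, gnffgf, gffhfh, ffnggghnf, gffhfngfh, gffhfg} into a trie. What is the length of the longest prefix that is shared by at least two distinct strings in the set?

Equivalently: take the maximum, over all pairs, of their longest common prefix length.
"gffhfngf" and "gffhfngfh" agree on "gffhfngf" (8 characters) before diverging; nothing deeper is shared.
Longest shared-prefix length: 8

8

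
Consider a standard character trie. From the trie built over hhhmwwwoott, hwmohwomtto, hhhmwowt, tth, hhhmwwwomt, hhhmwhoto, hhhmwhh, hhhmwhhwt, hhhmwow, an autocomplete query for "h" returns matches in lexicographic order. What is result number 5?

hhhmwowt

DFS of the "h" subtree visits, in order: "hhhmwhh", "hhhmwhhwt", "hhhmwhoto", "hhhmwow", "hhhmwowt", "hhhmwwwomt", "hhhmwwwoott", "hwmohwomtto"
The 5th is hhhmwowt.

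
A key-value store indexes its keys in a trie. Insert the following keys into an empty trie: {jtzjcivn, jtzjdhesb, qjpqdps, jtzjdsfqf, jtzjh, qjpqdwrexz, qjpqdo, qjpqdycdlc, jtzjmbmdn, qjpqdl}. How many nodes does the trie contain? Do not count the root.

42

Insert word by word; a character creates a node only if that edge doesn't already exist:
  "jtzjcivn" → 8 new (j, t, z, j, c, i, v, n)
  "jtzjdhesb" → prefix "jtzj" already present; 5 new (d, h, e, s, b)
  "qjpqdps" → 7 new (q, j, p, q, d, p, s)
  "jtzjdsfqf" → prefix "jtzjd" already present; 4 new (s, f, q, f)
  "jtzjh" → prefix "jtzj" already present; 1 new (h)
  "qjpqdwrexz" → prefix "qjpqd" already present; 5 new (w, r, e, x, z)
  "qjpqdo" → prefix "qjpqd" already present; 1 new (o)
  "qjpqdycdlc" → prefix "qjpqd" already present; 5 new (y, c, d, l, c)
  "jtzjmbmdn" → prefix "jtzj" already present; 5 new (m, b, m, d, n)
  "qjpqdl" → prefix "qjpqd" already present; 1 new (l)
Total nodes = 8 + 5 + 7 + 4 + 1 + 5 + 1 + 5 + 5 + 1 = 42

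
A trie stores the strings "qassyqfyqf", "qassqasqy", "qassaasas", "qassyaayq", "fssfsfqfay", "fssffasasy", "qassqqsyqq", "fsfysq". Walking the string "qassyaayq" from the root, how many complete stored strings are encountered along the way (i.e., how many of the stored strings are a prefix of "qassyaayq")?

1

Check each prefix of "qassyaayq" against the stored set — each match is an end-marker on the path.
Prefixes of the query that are stored words: "qassyaayq"
Count: 1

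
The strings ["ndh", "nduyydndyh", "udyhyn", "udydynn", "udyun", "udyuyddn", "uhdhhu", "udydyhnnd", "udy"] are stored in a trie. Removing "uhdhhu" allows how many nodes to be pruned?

After clearing the end-marker at "uhdhhu", prune upward until reaching a node still needed by another word.
The suffix "hdhhu" (5 nodes) is used only by "uhdhhu"; the node for "u" still has the child "d", so pruning stops there.
Nodes removed: 5

5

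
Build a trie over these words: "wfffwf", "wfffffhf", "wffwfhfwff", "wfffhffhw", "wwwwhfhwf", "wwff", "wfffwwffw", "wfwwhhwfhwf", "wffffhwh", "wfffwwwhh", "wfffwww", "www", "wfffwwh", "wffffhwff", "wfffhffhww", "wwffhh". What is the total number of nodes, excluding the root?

Count nodes per top-level branch (shared prefixes stored once):
  'w'-branch (wfffffhf, wffffhwff, wffffhwh, wfffhffhw, wfffhffhww, wfffwf, wfffwwffw, wfffwwh, wfffwww, wfffwwwhh, wffwfhfwff, wfwwhhwfhwf, wwff, wwffhh, www, wwwwhfhwf): 57 nodes
Sum: 57

57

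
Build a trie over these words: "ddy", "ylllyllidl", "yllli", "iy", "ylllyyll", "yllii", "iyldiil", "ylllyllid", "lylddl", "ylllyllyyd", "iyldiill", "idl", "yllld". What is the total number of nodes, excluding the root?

39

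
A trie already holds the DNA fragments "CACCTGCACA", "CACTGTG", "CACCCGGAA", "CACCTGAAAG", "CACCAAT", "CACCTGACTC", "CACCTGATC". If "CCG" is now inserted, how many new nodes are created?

2

The longest prefix of "CCG" already in the trie is "C" (length 1).
Each of the 2 remaining characters creates one node.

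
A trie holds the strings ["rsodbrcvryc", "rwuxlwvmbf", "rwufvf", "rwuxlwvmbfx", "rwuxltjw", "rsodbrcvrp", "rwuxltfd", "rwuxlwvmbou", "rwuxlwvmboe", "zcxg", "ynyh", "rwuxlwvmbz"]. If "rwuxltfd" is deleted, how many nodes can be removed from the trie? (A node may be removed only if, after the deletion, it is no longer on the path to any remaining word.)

After clearing the end-marker at "rwuxltfd", prune upward until reaching a node still needed by another word.
The suffix "fd" (2 nodes) is used only by "rwuxltfd"; the node for "rwuxlt" still has the child "j", so pruning stops there.
Nodes removed: 2

2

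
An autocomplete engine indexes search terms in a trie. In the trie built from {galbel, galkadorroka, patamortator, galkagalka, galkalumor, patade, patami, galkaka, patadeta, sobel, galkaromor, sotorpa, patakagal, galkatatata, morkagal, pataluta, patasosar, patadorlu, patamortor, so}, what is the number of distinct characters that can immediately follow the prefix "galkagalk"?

Follow the path "galkagalk" to its node, then look at its outgoing edges.
Characters that immediately follow "galkagalk" among the stored strings: {a}.
That node has 1 child edge.

1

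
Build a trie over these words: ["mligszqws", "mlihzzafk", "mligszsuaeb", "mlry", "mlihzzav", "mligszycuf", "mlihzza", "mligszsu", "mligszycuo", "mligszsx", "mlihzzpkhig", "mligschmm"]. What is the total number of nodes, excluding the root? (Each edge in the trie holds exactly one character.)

Trie structure (* marks end of a word):
(root)
└─ m
   └─ l
      ├─ i
      │  ├─ g
      │  │  └─ s
      │  │     ├─ c
      │  │     │  └─ h
      │  │     │     └─ m
      │  │     │        └─ m *
      │  │     └─ z
      │  │        ├─ q
      │  │        │  └─ w
      │  │        │     └─ s *
      │  │        ├─ s
      │  │        │  ├─ u *
      │  │        │  │  └─ a
      │  │        │  │     └─ e
      │  │        │  │        └─ b *
      │  │        │  └─ x *
      │  │        └─ y
      │  │           └─ c
      │  │              └─ u
      │  │                 ├─ f *
      │  │                 └─ o *
      │  └─ h
      │     └─ z
      │        └─ z
      │           ├─ a *
      │           │  ├─ f
      │           │  │  └─ k *
      │           │  └─ v *
      │           └─ p
      │              └─ k
      │                 └─ h
      │                    └─ i
      │                       └─ g *
      └─ r
         └─ y *
Counting every labelled node above: 38.

38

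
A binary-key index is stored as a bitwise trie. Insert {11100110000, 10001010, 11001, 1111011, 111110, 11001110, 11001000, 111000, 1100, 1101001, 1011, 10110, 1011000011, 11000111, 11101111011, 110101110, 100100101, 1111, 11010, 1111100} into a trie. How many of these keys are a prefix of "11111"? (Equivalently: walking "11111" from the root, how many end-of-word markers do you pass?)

1

Check each prefix of "11111" against the stored set — each match is an end-marker on the path.
Prefixes of the query that are stored words: "1111"
Count: 1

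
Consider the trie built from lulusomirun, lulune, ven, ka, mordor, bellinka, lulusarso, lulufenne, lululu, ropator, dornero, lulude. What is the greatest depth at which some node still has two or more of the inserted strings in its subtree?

Look for the deepest trie node that still has at least two words in its subtree.
"lulusarso" and "lulusomirun" agree on "lulus" (5 characters) before diverging; nothing deeper is shared.
Longest shared-prefix length: 5

5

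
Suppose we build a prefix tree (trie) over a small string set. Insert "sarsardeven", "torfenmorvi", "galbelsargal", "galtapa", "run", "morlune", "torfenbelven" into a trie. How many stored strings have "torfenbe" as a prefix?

1

Walk to "torfenbe"; the words in its subtree are exactly those with that prefix.
Matches: "torfenbelven"
Count: 1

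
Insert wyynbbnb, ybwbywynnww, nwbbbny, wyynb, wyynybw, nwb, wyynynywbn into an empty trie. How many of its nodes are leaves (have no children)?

Leaves are exactly the stored words that no other stored word extends.
Those words: "nwbbbny", "wyynbbnb", "wyynybw", "wyynynywbn", "ybwbywynnww"
Leaf count: 5

5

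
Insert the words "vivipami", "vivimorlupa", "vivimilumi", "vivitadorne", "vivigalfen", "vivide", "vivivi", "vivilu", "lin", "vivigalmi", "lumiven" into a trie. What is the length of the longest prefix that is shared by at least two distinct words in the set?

Equivalently: take the maximum, over all pairs, of their longest common prefix length.
"vivigalfen" and "vivigalmi" agree on "vivigal" (7 characters) before diverging; nothing deeper is shared.
Longest shared-prefix length: 7

7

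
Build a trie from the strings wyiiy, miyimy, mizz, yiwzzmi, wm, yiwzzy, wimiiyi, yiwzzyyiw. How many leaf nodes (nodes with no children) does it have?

Leaves are exactly the stored words that no other stored word extends.
Those words: "miyimy", "mizz", "wimiiyi", "wm", "wyiiy", "yiwzzmi", "yiwzzyyiw"
Leaf count: 7

7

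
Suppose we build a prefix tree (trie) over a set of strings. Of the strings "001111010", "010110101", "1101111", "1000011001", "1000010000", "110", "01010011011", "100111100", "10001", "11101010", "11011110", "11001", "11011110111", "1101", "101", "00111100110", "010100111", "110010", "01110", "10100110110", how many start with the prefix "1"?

14

Traverse to the node for "1", then collect every word in that subtree.
Matches: "1000010000", "1000011001", "10001", "100111100", "101", "10100110110", "110", "11001", "110010", "1101", "1101111", "11011110", "11011110111", "11101010"
Count: 14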